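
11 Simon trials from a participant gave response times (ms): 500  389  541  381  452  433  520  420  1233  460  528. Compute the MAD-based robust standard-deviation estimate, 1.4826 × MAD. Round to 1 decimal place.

Sorted: 381, 389, 420, 433, 452, 460, 500, 520, 528, 541, 1233 → median = 460
|x − 460| sorted: 0, 8, 27, 40, 40, 60, 68, 71, 79, 81, 773 → MAD = 60
Robust SD ≈ 1.4826 × 60 = 88.956

89.0 ms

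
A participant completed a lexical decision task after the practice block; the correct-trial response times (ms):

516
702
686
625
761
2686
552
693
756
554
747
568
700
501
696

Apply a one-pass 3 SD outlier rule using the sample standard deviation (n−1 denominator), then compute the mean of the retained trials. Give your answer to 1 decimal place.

n = 15, ΣRT = 11743, M = 782.867
Σ(x−M)² = 3990249.73; s = √(3990249.73/14) = 533.871
Cutoffs: 782.867 ± 3·533.871 → [-818.7, 2384.5]
Outside: 2686 → excluded.
Retained (n=14): Σ = 9057, mean = 9057/14 = 646.929

646.9 ms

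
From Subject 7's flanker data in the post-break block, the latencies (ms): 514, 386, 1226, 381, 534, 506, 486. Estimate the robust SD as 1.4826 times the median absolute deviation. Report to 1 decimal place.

Sorted: 381, 386, 486, 506, 514, 534, 1226 → median = 506
|x − 506| sorted: 0, 8, 20, 28, 120, 125, 720 → MAD = 28
Robust SD ≈ 1.4826 × 28 = 41.513

41.5 ms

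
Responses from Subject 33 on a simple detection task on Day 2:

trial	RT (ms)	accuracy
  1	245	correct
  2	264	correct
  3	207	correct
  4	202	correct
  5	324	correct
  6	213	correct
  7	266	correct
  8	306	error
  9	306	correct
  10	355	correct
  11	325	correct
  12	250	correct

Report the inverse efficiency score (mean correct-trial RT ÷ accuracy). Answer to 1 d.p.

Correct trials (n=11): 245, 264, 207, 202, 324, 213, 266, 306, 355, 325, 250
Mean correct RT = 2957/11 = 268.8182 ms
Proportion correct = 11/12
IES = 268.8182 / (11/12) = 293.256 ms

293.3 ms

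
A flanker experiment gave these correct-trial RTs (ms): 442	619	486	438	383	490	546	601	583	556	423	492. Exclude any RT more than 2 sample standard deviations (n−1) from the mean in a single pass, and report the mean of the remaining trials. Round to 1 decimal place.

504.9 ms

n = 12, ΣRT = 6059, M = 504.917
Σ(x−M)² = 63398.92; s = √(63398.92/11) = 75.918
Cutoffs: 504.917 ± 2·75.918 → [353.1, 656.8]
No RTs fall outside the cutoffs; all 12 retained. Mean = 6059/12 = 504.917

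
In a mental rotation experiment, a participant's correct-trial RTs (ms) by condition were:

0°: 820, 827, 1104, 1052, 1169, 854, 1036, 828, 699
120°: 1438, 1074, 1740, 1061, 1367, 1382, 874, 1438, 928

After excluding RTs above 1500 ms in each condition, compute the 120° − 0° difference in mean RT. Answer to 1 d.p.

120°: exclude 1740
M(0°) = 8389/9 = 932.111
M(120°) = 9562/8 = 1195.250
Difference = 1195.250 − 932.111 = 263.139 ms

263.1 ms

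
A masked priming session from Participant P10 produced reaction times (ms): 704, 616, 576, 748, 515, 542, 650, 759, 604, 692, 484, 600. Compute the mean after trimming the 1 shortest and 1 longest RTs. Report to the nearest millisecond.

625 ms

Sorted: 484, 515, 542, 576, 600, 604, 616, 650, 692, 704, 748, 759
Drop lowest 1 (484) and highest 1 (759)
Remaining (n=10): Σ = 6247, mean = 6247/10 = 624.700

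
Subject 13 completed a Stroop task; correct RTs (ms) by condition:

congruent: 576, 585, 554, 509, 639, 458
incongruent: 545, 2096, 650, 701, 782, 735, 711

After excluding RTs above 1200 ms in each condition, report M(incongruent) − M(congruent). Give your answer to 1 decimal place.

133.8 ms

incongruent: exclude 2096
M(congruent) = 3321/6 = 553.500
M(incongruent) = 4124/6 = 687.333
Difference = 687.333 − 553.500 = 133.833 ms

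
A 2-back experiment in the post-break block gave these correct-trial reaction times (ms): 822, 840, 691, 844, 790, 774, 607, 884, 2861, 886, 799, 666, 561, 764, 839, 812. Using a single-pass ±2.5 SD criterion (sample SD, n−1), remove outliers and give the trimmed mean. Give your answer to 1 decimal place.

n = 16, ΣRT = 14440, M = 902.500
Σ(x−M)² = 4226038.00; s = √(4226038.00/15) = 530.788
Cutoffs: 902.500 ± 2.5·530.788 → [-424.5, 2229.5]
Outside: 2861 → excluded.
Retained (n=15): Σ = 11579, mean = 11579/15 = 771.933

771.9 ms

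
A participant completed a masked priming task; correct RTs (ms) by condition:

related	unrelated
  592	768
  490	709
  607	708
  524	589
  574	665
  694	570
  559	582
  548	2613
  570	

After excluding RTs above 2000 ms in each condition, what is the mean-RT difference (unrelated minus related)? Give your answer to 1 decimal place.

82.7 ms

unrelated: exclude 2613
M(related) = 5158/9 = 573.111
M(unrelated) = 4591/7 = 655.857
Difference = 655.857 − 573.111 = 82.746 ms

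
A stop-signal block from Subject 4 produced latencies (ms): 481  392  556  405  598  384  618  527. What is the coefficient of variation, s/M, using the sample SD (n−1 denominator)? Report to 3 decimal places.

0.190

n = 8, Σ = 3961, M = 495.1250
Σ(x−M)² = 61708.875; s = √(61708.875/7) = 93.8912
CV = 93.8912 / 495.1250 = 0.18963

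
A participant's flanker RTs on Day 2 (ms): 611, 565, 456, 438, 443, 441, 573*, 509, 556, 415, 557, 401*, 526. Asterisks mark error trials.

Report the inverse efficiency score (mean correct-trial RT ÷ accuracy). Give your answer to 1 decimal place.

592.7 ms

Correct trials (n=11): 611, 565, 456, 438, 443, 441, 509, 556, 415, 557, 526
Mean correct RT = 5517/11 = 501.5455 ms
Proportion correct = 11/13
IES = 501.5455 / (11/13) = 592.736 ms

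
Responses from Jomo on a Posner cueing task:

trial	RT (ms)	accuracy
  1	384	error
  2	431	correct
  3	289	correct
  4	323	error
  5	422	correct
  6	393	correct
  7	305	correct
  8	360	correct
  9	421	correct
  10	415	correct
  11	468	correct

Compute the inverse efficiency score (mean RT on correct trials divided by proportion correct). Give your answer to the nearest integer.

476 ms

Correct trials (n=9): 431, 289, 422, 393, 305, 360, 421, 415, 468
Mean correct RT = 3504/9 = 389.3333 ms
Proportion correct = 9/11
IES = 389.3333 / (9/11) = 475.852 ms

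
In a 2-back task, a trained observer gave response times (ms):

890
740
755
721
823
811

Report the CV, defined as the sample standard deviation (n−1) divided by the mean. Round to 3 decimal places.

n = 6, Σ = 4740, M = 790.0000
Σ(x−M)² = 20016.000; s = √(20016.000/5) = 63.2708
CV = 63.2708 / 790.0000 = 0.08009

0.080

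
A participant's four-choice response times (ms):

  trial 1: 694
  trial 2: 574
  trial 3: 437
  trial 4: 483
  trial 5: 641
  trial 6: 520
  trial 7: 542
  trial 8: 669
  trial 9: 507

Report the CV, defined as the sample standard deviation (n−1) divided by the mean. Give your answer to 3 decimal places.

n = 9, Σ = 5067, M = 563.0000
Σ(x−M)² = 62304.000; s = √(62304.000/8) = 88.2496
CV = 88.2496 / 563.0000 = 0.15675

0.157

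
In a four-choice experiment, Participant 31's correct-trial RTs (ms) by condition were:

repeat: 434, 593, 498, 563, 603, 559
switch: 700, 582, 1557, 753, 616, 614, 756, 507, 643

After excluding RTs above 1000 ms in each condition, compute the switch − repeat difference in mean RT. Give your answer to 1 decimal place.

104.7 ms

switch: exclude 1557
M(repeat) = 3250/6 = 541.667
M(switch) = 5171/8 = 646.375
Difference = 646.375 − 541.667 = 104.708 ms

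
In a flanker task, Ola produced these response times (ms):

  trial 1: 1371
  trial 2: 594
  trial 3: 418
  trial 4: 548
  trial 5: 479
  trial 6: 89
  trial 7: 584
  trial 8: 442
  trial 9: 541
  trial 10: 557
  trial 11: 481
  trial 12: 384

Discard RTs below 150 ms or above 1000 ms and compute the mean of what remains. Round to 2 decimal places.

502.80 ms

Excluded: 89, 1371
Retained (n=10): Σ = 5028
Mean = 5028/10 = 502.8000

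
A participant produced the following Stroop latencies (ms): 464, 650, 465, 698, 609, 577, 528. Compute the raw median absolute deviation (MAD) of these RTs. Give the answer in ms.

73 ms

Sorted: 464, 465, 528, 577, 609, 650, 698 → median = 577
|x − 577|: 113, 73, 112, 121, 32, 0, 49
Sorted deviations: 0, 32, 49, 73, 112, 113, 121 → MAD = 73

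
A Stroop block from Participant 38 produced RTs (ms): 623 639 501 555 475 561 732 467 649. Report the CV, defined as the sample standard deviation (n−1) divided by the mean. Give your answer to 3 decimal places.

0.155

n = 9, Σ = 5202, M = 578.0000
Σ(x−M)² = 64180.000; s = √(64180.000/8) = 89.5684
CV = 89.5684 / 578.0000 = 0.15496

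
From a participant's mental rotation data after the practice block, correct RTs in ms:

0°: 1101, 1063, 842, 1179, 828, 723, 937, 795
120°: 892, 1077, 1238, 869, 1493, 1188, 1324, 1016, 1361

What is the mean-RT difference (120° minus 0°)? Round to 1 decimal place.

228.5 ms

M(0°) = 7468/8 = 933.500
M(120°) = 10458/9 = 1162.000
Difference = 1162.000 − 933.500 = 228.500 ms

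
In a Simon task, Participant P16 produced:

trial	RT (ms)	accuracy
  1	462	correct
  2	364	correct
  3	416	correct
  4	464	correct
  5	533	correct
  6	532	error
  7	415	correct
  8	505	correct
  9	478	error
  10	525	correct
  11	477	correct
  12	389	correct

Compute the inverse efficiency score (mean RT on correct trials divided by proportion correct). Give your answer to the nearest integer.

Correct trials (n=10): 462, 364, 416, 464, 533, 415, 505, 525, 477, 389
Mean correct RT = 4550/10 = 455.0000 ms
Proportion correct = 10/12
IES = 455.0000 / (10/12) = 546.000 ms

546 ms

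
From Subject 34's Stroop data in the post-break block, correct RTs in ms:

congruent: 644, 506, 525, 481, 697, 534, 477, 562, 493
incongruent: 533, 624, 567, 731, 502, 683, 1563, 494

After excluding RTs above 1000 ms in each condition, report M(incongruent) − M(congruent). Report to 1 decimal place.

incongruent: exclude 1563
M(congruent) = 4919/9 = 546.556
M(incongruent) = 4134/7 = 590.571
Difference = 590.571 − 546.556 = 44.016 ms

44.0 ms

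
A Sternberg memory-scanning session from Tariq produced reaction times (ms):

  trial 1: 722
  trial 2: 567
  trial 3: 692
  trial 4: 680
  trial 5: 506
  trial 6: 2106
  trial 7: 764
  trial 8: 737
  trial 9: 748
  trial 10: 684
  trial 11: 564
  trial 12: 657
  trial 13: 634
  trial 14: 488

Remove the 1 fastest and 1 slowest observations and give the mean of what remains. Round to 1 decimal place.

662.9 ms

Sorted: 488, 506, 564, 567, 634, 657, 680, 684, 692, 722, 737, 748, 764, 2106
Drop lowest 1 (488) and highest 1 (2106)
Remaining (n=12): Σ = 7955, mean = 7955/12 = 662.917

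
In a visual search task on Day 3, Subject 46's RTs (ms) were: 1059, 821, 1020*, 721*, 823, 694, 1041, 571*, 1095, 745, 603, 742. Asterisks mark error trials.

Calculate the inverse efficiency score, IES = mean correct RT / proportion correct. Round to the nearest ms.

Correct trials (n=9): 1059, 821, 823, 694, 1041, 1095, 745, 603, 742
Mean correct RT = 7623/9 = 847.0000 ms
Proportion correct = 9/12
IES = 847.0000 / (9/12) = 1129.333 ms

1129 ms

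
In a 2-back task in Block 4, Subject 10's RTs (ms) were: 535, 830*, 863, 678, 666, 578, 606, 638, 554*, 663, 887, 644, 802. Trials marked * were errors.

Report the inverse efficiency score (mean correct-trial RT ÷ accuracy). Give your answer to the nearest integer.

812 ms

Correct trials (n=11): 535, 863, 678, 666, 578, 606, 638, 663, 887, 644, 802
Mean correct RT = 7560/11 = 687.2727 ms
Proportion correct = 11/13
IES = 687.2727 / (11/13) = 812.231 ms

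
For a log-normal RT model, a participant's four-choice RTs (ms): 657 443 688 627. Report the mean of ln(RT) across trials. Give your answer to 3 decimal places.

ln(RT): 6.4877, 6.0936, 6.5338, 6.4409
Σ ln(RT) = 25.5560
Mean = 25.5560/4 = 6.38900

6.389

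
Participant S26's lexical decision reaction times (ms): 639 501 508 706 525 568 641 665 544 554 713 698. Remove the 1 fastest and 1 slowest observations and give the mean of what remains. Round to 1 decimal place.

Sorted: 501, 508, 525, 544, 554, 568, 639, 641, 665, 698, 706, 713
Drop lowest 1 (501) and highest 1 (713)
Remaining (n=10): Σ = 6048, mean = 6048/10 = 604.800

604.8 ms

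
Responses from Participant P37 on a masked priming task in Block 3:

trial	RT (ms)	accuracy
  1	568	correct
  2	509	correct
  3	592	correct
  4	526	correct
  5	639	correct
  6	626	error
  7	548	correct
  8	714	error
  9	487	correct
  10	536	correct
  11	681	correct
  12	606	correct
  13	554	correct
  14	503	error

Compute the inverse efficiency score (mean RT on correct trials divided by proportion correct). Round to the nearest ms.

723 ms

Correct trials (n=11): 568, 509, 592, 526, 639, 548, 487, 536, 681, 606, 554
Mean correct RT = 6246/11 = 567.8182 ms
Proportion correct = 11/14
IES = 567.8182 / (11/14) = 722.678 ms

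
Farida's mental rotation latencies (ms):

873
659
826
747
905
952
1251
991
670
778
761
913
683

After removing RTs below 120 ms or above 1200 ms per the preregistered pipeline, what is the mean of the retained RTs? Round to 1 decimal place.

813.2 ms

Excluded: 1251
Retained (n=12): Σ = 9758
Mean = 9758/12 = 813.1667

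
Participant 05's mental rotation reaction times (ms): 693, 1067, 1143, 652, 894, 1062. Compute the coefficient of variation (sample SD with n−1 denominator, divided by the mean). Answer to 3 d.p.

0.226

n = 6, Σ = 5511, M = 918.5000
Σ(x−M)² = 215517.500; s = √(215517.500/5) = 207.6138
CV = 207.6138 / 918.5000 = 0.22604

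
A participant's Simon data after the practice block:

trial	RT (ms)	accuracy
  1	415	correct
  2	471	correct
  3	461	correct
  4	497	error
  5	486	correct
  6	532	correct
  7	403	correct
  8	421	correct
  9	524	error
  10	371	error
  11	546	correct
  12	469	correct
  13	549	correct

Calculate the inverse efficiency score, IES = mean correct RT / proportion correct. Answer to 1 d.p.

617.9 ms

Correct trials (n=10): 415, 471, 461, 486, 532, 403, 421, 546, 469, 549
Mean correct RT = 4753/10 = 475.3000 ms
Proportion correct = 10/13
IES = 475.3000 / (10/13) = 617.890 ms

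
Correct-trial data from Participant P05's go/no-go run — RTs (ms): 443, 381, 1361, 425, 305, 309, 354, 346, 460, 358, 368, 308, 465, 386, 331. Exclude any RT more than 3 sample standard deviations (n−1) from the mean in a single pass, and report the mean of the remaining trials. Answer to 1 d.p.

n = 15, ΣRT = 6600, M = 440.000
Σ(x−M)² = 948728.00; s = √(948728.00/14) = 260.320
Cutoffs: 440.000 ± 3·260.320 → [-341.0, 1221.0]
Outside: 1361 → excluded.
Retained (n=14): Σ = 5239, mean = 5239/14 = 374.214

374.2 ms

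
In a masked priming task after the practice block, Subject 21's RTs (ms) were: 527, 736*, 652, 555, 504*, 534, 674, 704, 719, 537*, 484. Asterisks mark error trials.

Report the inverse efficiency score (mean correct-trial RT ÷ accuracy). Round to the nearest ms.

833 ms

Correct trials (n=8): 527, 652, 555, 534, 674, 704, 719, 484
Mean correct RT = 4849/8 = 606.1250 ms
Proportion correct = 8/11
IES = 606.1250 / (8/11) = 833.422 ms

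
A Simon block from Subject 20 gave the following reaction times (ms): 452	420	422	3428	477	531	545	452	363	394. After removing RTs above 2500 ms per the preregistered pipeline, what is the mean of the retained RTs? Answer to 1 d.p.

450.7 ms

Excluded: 3428
Retained (n=9): Σ = 4056
Mean = 4056/9 = 450.6667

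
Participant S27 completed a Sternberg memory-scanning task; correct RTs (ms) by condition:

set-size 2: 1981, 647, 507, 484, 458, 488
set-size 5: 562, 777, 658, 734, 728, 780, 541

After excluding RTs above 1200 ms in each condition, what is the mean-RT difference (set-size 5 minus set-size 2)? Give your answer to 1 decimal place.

166.1 ms

set-size 2: exclude 1981
M(set-size 2) = 2584/5 = 516.800
M(set-size 5) = 4780/7 = 682.857
Difference = 682.857 − 516.800 = 166.057 ms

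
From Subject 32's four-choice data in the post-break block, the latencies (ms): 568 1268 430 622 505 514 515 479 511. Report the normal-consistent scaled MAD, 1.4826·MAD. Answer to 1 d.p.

51.9 ms

Sorted: 430, 479, 505, 511, 514, 515, 568, 622, 1268 → median = 514
|x − 514| sorted: 0, 1, 3, 9, 35, 54, 84, 108, 754 → MAD = 35
Robust SD ≈ 1.4826 × 35 = 51.891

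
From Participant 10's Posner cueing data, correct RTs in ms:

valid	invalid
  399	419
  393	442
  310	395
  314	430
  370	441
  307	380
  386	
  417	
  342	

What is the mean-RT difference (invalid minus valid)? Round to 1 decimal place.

M(valid) = 3238/9 = 359.778
M(invalid) = 2507/6 = 417.833
Difference = 417.833 − 359.778 = 58.056 ms

58.1 ms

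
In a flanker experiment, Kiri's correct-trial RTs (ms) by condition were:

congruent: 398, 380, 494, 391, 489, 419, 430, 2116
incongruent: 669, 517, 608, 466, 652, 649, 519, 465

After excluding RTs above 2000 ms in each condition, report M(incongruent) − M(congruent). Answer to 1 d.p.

139.4 ms

congruent: exclude 2116
M(congruent) = 3001/7 = 428.714
M(incongruent) = 4545/8 = 568.125
Difference = 568.125 − 428.714 = 139.411 ms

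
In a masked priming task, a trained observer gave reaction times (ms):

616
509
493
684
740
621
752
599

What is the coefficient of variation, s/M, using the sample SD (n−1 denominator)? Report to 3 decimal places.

n = 8, Σ = 5014, M = 626.7500
Σ(x−M)² = 64463.500; s = √(64463.500/7) = 95.9639
CV = 95.9639 / 626.7500 = 0.15311

0.153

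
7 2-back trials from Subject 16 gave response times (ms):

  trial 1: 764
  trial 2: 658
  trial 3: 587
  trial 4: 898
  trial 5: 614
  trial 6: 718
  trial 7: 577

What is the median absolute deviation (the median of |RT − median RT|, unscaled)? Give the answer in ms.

Sorted: 577, 587, 614, 658, 718, 764, 898 → median = 658
|x − 658|: 106, 0, 71, 240, 44, 60, 81
Sorted deviations: 0, 44, 60, 71, 81, 106, 240 → MAD = 71

71 ms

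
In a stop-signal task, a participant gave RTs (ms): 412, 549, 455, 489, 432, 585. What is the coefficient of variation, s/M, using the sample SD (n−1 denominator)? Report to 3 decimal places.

0.140

n = 6, Σ = 2922, M = 487.0000
Σ(x−M)² = 23126.000; s = √(23126.000/5) = 68.0088
CV = 68.0088 / 487.0000 = 0.13965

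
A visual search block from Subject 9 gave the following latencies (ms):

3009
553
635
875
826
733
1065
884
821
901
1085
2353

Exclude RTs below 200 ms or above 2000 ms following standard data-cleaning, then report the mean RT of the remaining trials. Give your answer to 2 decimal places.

Excluded: 2353, 3009
Retained (n=10): Σ = 8378
Mean = 8378/10 = 837.8000

837.80 ms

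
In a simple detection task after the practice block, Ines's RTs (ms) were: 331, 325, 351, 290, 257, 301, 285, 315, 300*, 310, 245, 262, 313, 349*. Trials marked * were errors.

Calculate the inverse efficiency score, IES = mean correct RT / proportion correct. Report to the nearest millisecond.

Correct trials (n=12): 331, 325, 351, 290, 257, 301, 285, 315, 310, 245, 262, 313
Mean correct RT = 3585/12 = 298.7500 ms
Proportion correct = 12/14
IES = 298.7500 / (12/14) = 348.542 ms

349 ms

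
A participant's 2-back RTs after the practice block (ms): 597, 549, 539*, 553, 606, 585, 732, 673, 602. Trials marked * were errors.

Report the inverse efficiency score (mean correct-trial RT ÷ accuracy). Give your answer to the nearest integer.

689 ms

Correct trials (n=8): 597, 549, 553, 606, 585, 732, 673, 602
Mean correct RT = 4897/8 = 612.1250 ms
Proportion correct = 8/9
IES = 612.1250 / (8/9) = 688.641 ms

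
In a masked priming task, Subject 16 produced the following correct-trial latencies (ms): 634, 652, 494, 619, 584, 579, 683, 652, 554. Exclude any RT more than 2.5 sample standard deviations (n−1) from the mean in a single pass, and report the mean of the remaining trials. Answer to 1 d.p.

605.7 ms

n = 9, ΣRT = 5451, M = 605.667
Σ(x−M)² = 27574.00; s = √(27574.00/8) = 58.709
Cutoffs: 605.667 ± 2.5·58.709 → [458.9, 752.4]
No RTs fall outside the cutoffs; all 9 retained. Mean = 5451/9 = 605.667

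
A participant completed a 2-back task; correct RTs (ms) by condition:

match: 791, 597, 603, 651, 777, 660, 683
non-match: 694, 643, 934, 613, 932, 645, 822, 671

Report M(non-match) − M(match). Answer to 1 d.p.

M(match) = 4762/7 = 680.286
M(non-match) = 5954/8 = 744.250
Difference = 744.250 − 680.286 = 63.964 ms

64.0 ms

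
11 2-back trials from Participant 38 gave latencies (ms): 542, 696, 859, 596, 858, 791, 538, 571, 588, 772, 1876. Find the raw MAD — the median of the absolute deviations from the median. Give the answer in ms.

Sorted: 538, 542, 571, 588, 596, 696, 772, 791, 858, 859, 1876 → median = 696
|x − 696|: 154, 0, 163, 100, 162, 95, 158, 125, 108, 76, 1180
Sorted deviations: 0, 76, 95, 100, 108, 125, 154, 158, 162, 163, 1180 → MAD = 125

125 ms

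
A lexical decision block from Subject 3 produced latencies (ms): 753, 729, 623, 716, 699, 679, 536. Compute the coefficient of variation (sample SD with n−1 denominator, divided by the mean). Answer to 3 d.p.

0.110

n = 7, Σ = 4735, M = 676.4286
Σ(x−M)² = 33283.714; s = √(33283.714/6) = 74.4801
CV = 74.4801 / 676.4286 = 0.11011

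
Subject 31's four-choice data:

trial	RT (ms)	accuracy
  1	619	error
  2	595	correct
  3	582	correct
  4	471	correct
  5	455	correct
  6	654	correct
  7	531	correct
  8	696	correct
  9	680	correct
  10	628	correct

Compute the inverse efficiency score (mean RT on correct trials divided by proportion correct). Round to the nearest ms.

653 ms

Correct trials (n=9): 595, 582, 471, 455, 654, 531, 696, 680, 628
Mean correct RT = 5292/9 = 588.0000 ms
Proportion correct = 9/10
IES = 588.0000 / (9/10) = 653.333 ms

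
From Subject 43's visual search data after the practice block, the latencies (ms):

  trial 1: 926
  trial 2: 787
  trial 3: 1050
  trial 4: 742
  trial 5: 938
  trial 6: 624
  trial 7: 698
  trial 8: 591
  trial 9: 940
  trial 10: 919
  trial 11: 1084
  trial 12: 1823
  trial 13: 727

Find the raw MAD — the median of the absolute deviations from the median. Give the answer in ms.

Sorted: 591, 624, 698, 727, 742, 787, 919, 926, 938, 940, 1050, 1084, 1823 → median = 919
|x − 919|: 7, 132, 131, 177, 19, 295, 221, 328, 21, 0, 165, 904, 192
Sorted deviations: 0, 7, 19, 21, 131, 132, 165, 177, 192, 221, 295, 328, 904 → MAD = 165

165 ms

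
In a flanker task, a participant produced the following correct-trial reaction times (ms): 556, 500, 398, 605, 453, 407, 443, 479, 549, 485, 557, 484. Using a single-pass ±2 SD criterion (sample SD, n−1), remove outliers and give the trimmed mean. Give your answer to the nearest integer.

493 ms

n = 12, ΣRT = 5916, M = 493.000
Σ(x−M)² = 44656.00; s = √(44656.00/11) = 63.715
Cutoffs: 493.000 ± 2·63.715 → [365.6, 620.4]
No RTs fall outside the cutoffs; all 12 retained. Mean = 5916/12 = 493.000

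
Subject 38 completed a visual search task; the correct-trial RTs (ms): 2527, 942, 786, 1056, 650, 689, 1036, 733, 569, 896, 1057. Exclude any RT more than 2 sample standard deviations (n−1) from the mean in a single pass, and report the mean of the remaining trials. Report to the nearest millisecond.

841 ms

n = 11, ΣRT = 10941, M = 994.636
Σ(x−M)² = 2875340.55; s = √(2875340.55/10) = 536.222
Cutoffs: 994.636 ± 2·536.222 → [-77.8, 2067.1]
Outside: 2527 → excluded.
Retained (n=10): Σ = 8414, mean = 8414/10 = 841.400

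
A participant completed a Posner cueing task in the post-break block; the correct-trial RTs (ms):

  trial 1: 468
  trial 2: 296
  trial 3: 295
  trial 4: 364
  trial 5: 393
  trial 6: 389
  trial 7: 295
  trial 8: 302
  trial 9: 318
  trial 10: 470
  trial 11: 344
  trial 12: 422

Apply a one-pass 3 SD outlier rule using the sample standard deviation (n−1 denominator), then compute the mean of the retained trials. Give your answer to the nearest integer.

n = 12, ΣRT = 4356, M = 363.000
Σ(x−M)² = 47376.00; s = √(47376.00/11) = 65.627
Cutoffs: 363.000 ± 3·65.627 → [166.1, 559.9]
No RTs fall outside the cutoffs; all 12 retained. Mean = 4356/12 = 363.000

363 ms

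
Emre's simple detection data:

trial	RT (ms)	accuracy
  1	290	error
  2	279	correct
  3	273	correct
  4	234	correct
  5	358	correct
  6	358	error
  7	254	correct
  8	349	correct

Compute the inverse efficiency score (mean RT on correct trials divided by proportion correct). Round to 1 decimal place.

388.2 ms

Correct trials (n=6): 279, 273, 234, 358, 254, 349
Mean correct RT = 1747/6 = 291.1667 ms
Proportion correct = 6/8
IES = 291.1667 / (6/8) = 388.222 ms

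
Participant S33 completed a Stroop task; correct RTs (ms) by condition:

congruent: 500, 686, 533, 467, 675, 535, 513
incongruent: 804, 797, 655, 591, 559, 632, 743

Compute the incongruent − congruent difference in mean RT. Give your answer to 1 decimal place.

M(congruent) = 3909/7 = 558.429
M(incongruent) = 4781/7 = 683.000
Difference = 683.000 − 558.429 = 124.571 ms

124.6 ms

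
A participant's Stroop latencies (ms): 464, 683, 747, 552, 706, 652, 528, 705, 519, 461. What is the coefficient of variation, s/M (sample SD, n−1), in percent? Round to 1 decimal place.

n = 10, Σ = 6017, M = 601.7000
Σ(x−M)² = 105300.100; s = √(105300.100/9) = 108.1666
CV = 108.1666 / 601.7000 = 0.17977 = 17.977%

18.0%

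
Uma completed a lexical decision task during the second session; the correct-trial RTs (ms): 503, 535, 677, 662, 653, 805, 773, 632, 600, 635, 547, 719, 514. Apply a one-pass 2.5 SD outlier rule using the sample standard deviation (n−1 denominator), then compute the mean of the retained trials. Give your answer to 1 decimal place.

635.0 ms

n = 13, ΣRT = 8255, M = 635.000
Σ(x−M)² = 108860.00; s = √(108860.00/12) = 95.245
Cutoffs: 635.000 ± 2.5·95.245 → [396.9, 873.1]
No RTs fall outside the cutoffs; all 13 retained. Mean = 8255/13 = 635.000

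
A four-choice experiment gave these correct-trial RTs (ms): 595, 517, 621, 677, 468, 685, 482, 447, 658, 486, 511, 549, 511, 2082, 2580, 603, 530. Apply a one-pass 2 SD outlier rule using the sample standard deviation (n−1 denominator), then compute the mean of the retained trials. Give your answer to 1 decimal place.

n = 17, ΣRT = 13002, M = 764.824
Σ(x−M)² = 5769866.47; s = √(5769866.47/16) = 600.514
Cutoffs: 764.824 ± 2·600.514 → [-436.2, 1965.9]
Outside: 2082, 2580 → excluded.
Retained (n=15): Σ = 8340, mean = 8340/15 = 556.000

556.0 ms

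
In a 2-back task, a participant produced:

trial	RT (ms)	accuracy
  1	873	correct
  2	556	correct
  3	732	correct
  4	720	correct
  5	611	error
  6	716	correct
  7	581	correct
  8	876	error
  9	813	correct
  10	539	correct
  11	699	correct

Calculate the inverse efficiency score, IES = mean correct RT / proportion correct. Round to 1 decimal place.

Correct trials (n=9): 873, 556, 732, 720, 716, 581, 813, 539, 699
Mean correct RT = 6229/9 = 692.1111 ms
Proportion correct = 9/11
IES = 692.1111 / (9/11) = 845.914 ms

845.9 ms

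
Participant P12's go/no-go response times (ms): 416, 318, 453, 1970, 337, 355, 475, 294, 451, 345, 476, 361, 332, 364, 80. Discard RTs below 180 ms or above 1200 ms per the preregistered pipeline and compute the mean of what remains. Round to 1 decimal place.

382.8 ms

Excluded: 80, 1970
Retained (n=13): Σ = 4977
Mean = 4977/13 = 382.8462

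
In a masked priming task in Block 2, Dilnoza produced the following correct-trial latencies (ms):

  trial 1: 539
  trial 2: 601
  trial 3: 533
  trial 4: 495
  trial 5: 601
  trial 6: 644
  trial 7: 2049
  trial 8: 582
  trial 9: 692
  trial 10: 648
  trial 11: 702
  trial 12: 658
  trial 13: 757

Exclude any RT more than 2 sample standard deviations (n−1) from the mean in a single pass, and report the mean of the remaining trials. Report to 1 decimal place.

n = 13, ΣRT = 9501, M = 730.846
Σ(x−M)² = 1947713.69; s = √(1947713.69/12) = 402.877
Cutoffs: 730.846 ± 2·402.877 → [-74.9, 1536.6]
Outside: 2049 → excluded.
Retained (n=12): Σ = 7452, mean = 7452/12 = 621.000

621.0 ms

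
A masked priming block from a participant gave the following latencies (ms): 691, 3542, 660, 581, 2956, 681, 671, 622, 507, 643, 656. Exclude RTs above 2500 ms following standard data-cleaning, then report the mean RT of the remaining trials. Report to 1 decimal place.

634.7 ms

Excluded: 2956, 3542
Retained (n=9): Σ = 5712
Mean = 5712/9 = 634.6667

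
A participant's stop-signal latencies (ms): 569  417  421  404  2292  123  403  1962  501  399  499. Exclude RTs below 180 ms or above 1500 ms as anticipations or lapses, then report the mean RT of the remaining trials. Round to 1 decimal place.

451.6 ms

Excluded: 123, 1962, 2292
Retained (n=8): Σ = 3613
Mean = 3613/8 = 451.6250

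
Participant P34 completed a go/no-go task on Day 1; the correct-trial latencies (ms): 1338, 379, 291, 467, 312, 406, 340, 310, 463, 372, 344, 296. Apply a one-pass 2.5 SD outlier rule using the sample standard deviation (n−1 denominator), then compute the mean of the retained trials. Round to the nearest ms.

362 ms

n = 12, ΣRT = 5318, M = 443.167
Σ(x−M)² = 912479.67; s = √(912479.67/11) = 288.015
Cutoffs: 443.167 ± 2.5·288.015 → [-276.9, 1163.2]
Outside: 1338 → excluded.
Retained (n=11): Σ = 3980, mean = 3980/11 = 361.818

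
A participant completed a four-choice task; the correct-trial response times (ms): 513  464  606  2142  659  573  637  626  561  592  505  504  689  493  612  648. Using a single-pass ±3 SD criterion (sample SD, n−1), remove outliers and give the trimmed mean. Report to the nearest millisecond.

579 ms

n = 16, ΣRT = 10824, M = 676.500
Σ(x−M)² = 2358128.00; s = √(2358128.00/15) = 396.495
Cutoffs: 676.500 ± 3·396.495 → [-513.0, 1866.0]
Outside: 2142 → excluded.
Retained (n=15): Σ = 8682, mean = 8682/15 = 578.800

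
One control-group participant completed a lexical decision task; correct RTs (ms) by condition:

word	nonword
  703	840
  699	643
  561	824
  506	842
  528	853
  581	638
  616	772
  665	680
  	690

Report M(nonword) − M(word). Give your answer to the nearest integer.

146 ms

M(word) = 4859/8 = 607.375
M(nonword) = 6782/9 = 753.556
Difference = 753.556 − 607.375 = 146.181 ms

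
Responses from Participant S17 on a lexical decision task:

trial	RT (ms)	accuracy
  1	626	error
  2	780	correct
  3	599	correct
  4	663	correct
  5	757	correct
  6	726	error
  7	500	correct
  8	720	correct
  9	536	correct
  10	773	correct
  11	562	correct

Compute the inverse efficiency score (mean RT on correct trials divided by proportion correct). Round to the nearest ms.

800 ms

Correct trials (n=9): 780, 599, 663, 757, 500, 720, 536, 773, 562
Mean correct RT = 5890/9 = 654.4444 ms
Proportion correct = 9/11
IES = 654.4444 / (9/11) = 799.877 ms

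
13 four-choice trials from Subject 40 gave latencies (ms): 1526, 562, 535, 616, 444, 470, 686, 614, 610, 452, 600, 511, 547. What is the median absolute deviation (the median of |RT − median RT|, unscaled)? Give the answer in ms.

52 ms

Sorted: 444, 452, 470, 511, 535, 547, 562, 600, 610, 614, 616, 686, 1526 → median = 562
|x − 562|: 964, 0, 27, 54, 118, 92, 124, 52, 48, 110, 38, 51, 15
Sorted deviations: 0, 15, 27, 38, 48, 51, 52, 54, 92, 110, 118, 124, 964 → MAD = 52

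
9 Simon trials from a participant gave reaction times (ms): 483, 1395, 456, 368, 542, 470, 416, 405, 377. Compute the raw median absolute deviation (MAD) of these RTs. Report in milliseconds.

51 ms

Sorted: 368, 377, 405, 416, 456, 470, 483, 542, 1395 → median = 456
|x − 456|: 27, 939, 0, 88, 86, 14, 40, 51, 79
Sorted deviations: 0, 14, 27, 40, 51, 79, 86, 88, 939 → MAD = 51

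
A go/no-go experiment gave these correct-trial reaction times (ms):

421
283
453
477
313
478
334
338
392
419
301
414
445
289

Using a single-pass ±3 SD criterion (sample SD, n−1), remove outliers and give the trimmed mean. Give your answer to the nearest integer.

383 ms

n = 14, ΣRT = 5357, M = 382.643
Σ(x−M)² = 65271.21; s = √(65271.21/13) = 70.858
Cutoffs: 382.643 ± 3·70.858 → [170.1, 595.2]
No RTs fall outside the cutoffs; all 14 retained. Mean = 5357/14 = 382.643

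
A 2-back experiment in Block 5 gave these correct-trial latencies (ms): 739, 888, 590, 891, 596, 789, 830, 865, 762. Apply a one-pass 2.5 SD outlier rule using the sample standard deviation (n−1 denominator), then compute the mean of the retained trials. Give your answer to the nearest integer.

n = 9, ΣRT = 6950, M = 772.222
Σ(x−M)² = 105207.56; s = √(105207.56/8) = 114.678
Cutoffs: 772.222 ± 2.5·114.678 → [485.5, 1058.9]
No RTs fall outside the cutoffs; all 9 retained. Mean = 6950/9 = 772.222

772 ms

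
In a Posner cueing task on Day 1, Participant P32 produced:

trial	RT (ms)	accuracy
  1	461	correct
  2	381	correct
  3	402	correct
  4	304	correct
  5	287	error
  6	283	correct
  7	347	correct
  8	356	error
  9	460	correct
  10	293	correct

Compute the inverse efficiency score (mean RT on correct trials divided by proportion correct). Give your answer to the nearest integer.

458 ms

Correct trials (n=8): 461, 381, 402, 304, 283, 347, 460, 293
Mean correct RT = 2931/8 = 366.3750 ms
Proportion correct = 8/10
IES = 366.3750 / (8/10) = 457.969 ms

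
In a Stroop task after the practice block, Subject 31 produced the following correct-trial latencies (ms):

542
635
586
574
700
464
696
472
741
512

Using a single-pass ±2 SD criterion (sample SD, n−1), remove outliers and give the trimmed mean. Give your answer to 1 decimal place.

592.2 ms

n = 10, ΣRT = 5922, M = 592.200
Σ(x−M)² = 86573.60; s = √(86573.60/9) = 98.078
Cutoffs: 592.200 ± 2·98.078 → [396.0, 788.4]
No RTs fall outside the cutoffs; all 10 retained. Mean = 5922/10 = 592.200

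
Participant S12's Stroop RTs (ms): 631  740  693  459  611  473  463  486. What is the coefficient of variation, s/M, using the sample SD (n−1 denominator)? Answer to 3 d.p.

n = 8, Σ = 4556, M = 569.5000
Σ(x−M)² = 89664.000; s = √(89664.000/7) = 113.1775
CV = 113.1775 / 569.5000 = 0.19873

0.199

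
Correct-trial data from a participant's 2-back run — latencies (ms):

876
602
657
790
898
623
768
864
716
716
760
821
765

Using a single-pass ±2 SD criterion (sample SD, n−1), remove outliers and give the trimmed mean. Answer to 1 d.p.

758.2 ms

n = 13, ΣRT = 9856, M = 758.154
Σ(x−M)² = 106195.69; s = √(106195.69/12) = 94.073
Cutoffs: 758.154 ± 2·94.073 → [570.0, 946.3]
No RTs fall outside the cutoffs; all 13 retained. Mean = 9856/13 = 758.154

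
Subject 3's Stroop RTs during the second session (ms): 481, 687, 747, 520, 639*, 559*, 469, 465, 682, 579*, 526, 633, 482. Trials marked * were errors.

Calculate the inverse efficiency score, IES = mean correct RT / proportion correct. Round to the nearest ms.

740 ms

Correct trials (n=10): 481, 687, 747, 520, 469, 465, 682, 526, 633, 482
Mean correct RT = 5692/10 = 569.2000 ms
Proportion correct = 10/13
IES = 569.2000 / (10/13) = 739.960 ms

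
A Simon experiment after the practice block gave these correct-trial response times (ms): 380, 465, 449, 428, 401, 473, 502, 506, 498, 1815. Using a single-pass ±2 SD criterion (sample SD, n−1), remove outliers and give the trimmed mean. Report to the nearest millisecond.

n = 10, ΣRT = 5917, M = 591.700
Σ(x−M)² = 1679120.10; s = √(1679120.10/9) = 431.936
Cutoffs: 591.700 ± 2·431.936 → [-272.2, 1455.6]
Outside: 1815 → excluded.
Retained (n=9): Σ = 4102, mean = 4102/9 = 455.778

456 ms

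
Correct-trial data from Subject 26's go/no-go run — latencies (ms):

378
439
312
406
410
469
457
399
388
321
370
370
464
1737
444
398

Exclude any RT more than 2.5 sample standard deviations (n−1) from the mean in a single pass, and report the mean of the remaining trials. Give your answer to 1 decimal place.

n = 16, ΣRT = 7762, M = 485.125
Σ(x−M)² = 1703745.75; s = √(1703745.75/15) = 337.021
Cutoffs: 485.125 ± 2.5·337.021 → [-357.4, 1327.7]
Outside: 1737 → excluded.
Retained (n=15): Σ = 6025, mean = 6025/15 = 401.667

401.7 ms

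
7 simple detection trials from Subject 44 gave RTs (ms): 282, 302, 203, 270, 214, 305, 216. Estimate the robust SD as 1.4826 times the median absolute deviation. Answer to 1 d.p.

51.9 ms

Sorted: 203, 214, 216, 270, 282, 302, 305 → median = 270
|x − 270| sorted: 0, 12, 32, 35, 54, 56, 67 → MAD = 35
Robust SD ≈ 1.4826 × 35 = 51.891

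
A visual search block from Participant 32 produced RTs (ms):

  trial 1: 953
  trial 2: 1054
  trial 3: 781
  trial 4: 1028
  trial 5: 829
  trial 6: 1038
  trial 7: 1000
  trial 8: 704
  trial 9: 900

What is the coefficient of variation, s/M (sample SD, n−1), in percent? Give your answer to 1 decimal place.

13.6%

n = 9, Σ = 8287, M = 920.7778
Σ(x−M)² = 125685.556; s = √(125685.556/8) = 125.3423
CV = 125.3423 / 920.7778 = 0.13613 = 13.613%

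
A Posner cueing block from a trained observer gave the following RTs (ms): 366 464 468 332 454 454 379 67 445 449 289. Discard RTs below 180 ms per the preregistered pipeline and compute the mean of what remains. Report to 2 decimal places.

Excluded: 67
Retained (n=10): Σ = 4100
Mean = 4100/10 = 410.0000

410.00 ms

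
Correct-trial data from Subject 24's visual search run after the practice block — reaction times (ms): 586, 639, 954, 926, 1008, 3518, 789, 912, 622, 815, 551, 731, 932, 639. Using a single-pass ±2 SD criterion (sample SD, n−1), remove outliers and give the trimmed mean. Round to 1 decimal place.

777.2 ms

n = 14, ΣRT = 13622, M = 973.000
Σ(x−M)² = 7277772.00; s = √(7277772.00/13) = 748.217
Cutoffs: 973.000 ± 2·748.217 → [-523.4, 2469.4]
Outside: 3518 → excluded.
Retained (n=13): Σ = 10104, mean = 10104/13 = 777.231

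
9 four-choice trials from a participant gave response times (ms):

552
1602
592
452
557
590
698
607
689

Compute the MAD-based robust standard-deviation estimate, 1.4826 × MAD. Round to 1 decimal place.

59.3 ms

Sorted: 452, 552, 557, 590, 592, 607, 689, 698, 1602 → median = 592
|x − 592| sorted: 0, 2, 15, 35, 40, 97, 106, 140, 1010 → MAD = 40
Robust SD ≈ 1.4826 × 40 = 59.304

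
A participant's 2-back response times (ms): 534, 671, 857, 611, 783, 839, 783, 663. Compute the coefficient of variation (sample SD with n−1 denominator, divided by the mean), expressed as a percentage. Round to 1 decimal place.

16.1%

n = 8, Σ = 5741, M = 717.6250
Σ(x−M)² = 92949.875; s = √(92949.875/7) = 115.2326
CV = 115.2326 / 717.6250 = 0.16057 = 16.057%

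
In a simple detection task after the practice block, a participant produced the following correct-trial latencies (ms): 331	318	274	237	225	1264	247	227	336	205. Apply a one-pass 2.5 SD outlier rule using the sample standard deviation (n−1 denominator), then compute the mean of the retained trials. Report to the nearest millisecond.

267 ms

n = 10, ΣRT = 3664, M = 366.400
Σ(x−M)² = 915220.40; s = √(915220.40/9) = 318.891
Cutoffs: 366.400 ± 2.5·318.891 → [-430.8, 1163.6]
Outside: 1264 → excluded.
Retained (n=9): Σ = 2400, mean = 2400/9 = 266.667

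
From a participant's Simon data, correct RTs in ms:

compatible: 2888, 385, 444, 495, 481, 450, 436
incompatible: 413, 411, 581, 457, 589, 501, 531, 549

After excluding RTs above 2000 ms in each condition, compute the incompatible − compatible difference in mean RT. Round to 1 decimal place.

compatible: exclude 2888
M(compatible) = 2691/6 = 448.500
M(incompatible) = 4032/8 = 504.000
Difference = 504.000 − 448.500 = 55.500 ms

55.5 ms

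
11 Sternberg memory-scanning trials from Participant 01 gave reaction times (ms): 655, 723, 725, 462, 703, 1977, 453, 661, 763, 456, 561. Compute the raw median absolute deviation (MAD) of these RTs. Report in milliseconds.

100 ms

Sorted: 453, 456, 462, 561, 655, 661, 703, 723, 725, 763, 1977 → median = 661
|x − 661|: 6, 62, 64, 199, 42, 1316, 208, 0, 102, 205, 100
Sorted deviations: 0, 6, 42, 62, 64, 100, 102, 199, 205, 208, 1316 → MAD = 100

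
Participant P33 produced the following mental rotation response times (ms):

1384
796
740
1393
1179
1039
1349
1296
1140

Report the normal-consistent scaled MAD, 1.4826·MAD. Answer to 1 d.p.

Sorted: 740, 796, 1039, 1140, 1179, 1296, 1349, 1384, 1393 → median = 1179
|x − 1179| sorted: 0, 39, 117, 140, 170, 205, 214, 383, 439 → MAD = 170
Robust SD ≈ 1.4826 × 170 = 252.042

252.0 ms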